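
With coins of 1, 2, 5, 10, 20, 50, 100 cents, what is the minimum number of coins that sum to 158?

158 = 1×100 + 1×50 + 1×5 + 1×2 + 1×1
Total coins = 1 + 1 + 1 + 1 + 1 = 5

5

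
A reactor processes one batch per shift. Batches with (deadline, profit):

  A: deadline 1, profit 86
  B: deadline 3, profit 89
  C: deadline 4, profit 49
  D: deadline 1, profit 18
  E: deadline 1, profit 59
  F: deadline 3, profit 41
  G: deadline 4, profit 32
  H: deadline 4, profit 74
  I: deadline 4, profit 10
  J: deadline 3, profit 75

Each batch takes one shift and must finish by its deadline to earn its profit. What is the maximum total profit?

Sort by profit descending; place each in the latest free slot ≤ its deadline.
Profit order: B=89 A=86 J=75 H=74 E=59 C=49 F=41 G=32 D=18 I=10
Assign: B→slot 3, A→slot 1, J→slot 2, H→slot 4, E skipped, C skipped, F skipped, G skipped, D skipped, I skipped.
Slots: [1:A] [2:J] [3:B] [4:H]
Profit = 86 + 75 + 89 + 74 = 324

324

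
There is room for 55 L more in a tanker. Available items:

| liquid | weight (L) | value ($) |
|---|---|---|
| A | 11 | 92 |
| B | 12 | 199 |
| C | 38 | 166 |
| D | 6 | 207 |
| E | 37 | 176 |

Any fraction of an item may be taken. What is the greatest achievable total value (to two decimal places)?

621.68

Sort by value per unit weight and fill in that order.
Order: D (207/6=34.50) > B (199/12=16.58) > A (92/11=8.36) > E (176/37=4.76) > C (166/38=4.37)
Fill: take D (6 @ 207) → take B (12 @ 199) → take A (11 @ 92) → take 26/37 of E → 123.68; 55/55 used.
Total value = 621.68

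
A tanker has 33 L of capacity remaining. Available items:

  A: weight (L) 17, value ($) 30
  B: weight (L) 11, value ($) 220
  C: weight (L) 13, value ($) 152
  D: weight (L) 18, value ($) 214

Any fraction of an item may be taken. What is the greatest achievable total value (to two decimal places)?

Order: B (220/11=20.00) > D (214/18=11.89) > C (152/13=11.69) > A (30/17=1.76)
Fill: take B (11 @ 220) → take D (18 @ 214) → take 4/13 of C → 46.77; 33/33 used.
Total value = 480.77

480.77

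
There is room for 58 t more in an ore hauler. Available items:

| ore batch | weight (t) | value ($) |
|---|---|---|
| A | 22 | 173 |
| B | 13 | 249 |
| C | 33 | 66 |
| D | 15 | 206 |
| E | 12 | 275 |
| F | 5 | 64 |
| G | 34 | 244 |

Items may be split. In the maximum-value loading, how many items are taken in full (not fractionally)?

Order: E (275/12=22.92) > B (249/13=19.15) > D (206/15=13.73) > F (64/5=12.80) > A (173/22=7.86) > G (244/34=7.18) > C (66/33=2.00)
Fill: take E (12 @ 275) → take B (13 @ 249) → take D (15 @ 206) → take F (5 @ 64) → take 13/22 of A → 102.23; 58/58 used.
4 item(s) taken whole; one partial (take 13/22 of A).

4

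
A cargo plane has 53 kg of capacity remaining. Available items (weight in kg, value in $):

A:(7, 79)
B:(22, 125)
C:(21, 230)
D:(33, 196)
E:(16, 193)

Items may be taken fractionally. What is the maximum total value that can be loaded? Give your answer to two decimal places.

555.45

Ratios (sorted): E 12.06, A 11.29, C 10.95, D 5.94, B 5.68
take E (16 @ 193); take A (7 @ 79); take C (21 @ 230); take 9/33 of D → 53.45. Capacity used 53/53.
Total value = 555.45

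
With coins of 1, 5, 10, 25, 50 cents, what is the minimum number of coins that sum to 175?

Use the largest denomination that fits, subtract, and repeat.
175 = 3×50 + 1×25
Total coins = 3 + 1 = 4

4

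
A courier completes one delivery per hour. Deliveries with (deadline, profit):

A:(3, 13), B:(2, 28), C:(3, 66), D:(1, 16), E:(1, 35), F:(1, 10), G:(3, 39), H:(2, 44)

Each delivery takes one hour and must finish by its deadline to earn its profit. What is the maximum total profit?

149

Sort by profit descending; place each in the latest free slot ≤ its deadline.
By profit: C(d3,66), H(d2,44), G(d3,39), E(d1,35), B(d2,28), D(d1,16), A(d3,13), F(d1,10)
C→slot 3; H→slot 2; G→slot 1; E skipped; B skipped; D skipped; A skipped; F skipped.
Profit = 39 + 44 + 66 = 149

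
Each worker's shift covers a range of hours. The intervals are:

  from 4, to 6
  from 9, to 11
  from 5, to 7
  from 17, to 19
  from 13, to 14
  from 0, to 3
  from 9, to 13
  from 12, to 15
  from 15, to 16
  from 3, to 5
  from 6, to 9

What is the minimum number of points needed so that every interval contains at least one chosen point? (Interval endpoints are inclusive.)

6

Sort by right endpoint; whenever an interval is uncovered, place a point at its right end.
Sorted: [0,3] [3,5] [4,6] [5,7] [6,9] [9,11] [9,13] [13,14] [12,15] [15,16] [17,19]
{[0,3],[3,5]} hit by 3; {[4,6],[5,7],[6,9]} hit by 6; {[9,11],[9,13]} hit by 11; {[13,14],[12,15]} hit by 14; {[15,16]} hit by 16; {[17,19]} hit by 19.
Points: 3, 6, 11, 14, 16, 19 (6 total).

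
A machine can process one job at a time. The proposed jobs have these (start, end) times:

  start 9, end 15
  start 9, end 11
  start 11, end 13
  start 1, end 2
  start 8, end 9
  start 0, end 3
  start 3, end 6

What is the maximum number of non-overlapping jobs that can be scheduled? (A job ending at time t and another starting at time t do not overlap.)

Sort by end time and greedily take each interval whose start is ≥ the last chosen end.
Sorted by end: (1,2)  (0,3)  (3,6)  (8,9)  (9,11)  (11,13)  (9,15)
take (1,2); take (3,6); take (8,9); take (9,11); take (11,13).
Selected 5 jobs.

5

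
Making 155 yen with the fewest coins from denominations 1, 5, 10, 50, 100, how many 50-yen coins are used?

Use the largest denomination that fits, subtract, and repeat.
155 = 1×100 + 1×50 + 1×5
Count of 50: 1

1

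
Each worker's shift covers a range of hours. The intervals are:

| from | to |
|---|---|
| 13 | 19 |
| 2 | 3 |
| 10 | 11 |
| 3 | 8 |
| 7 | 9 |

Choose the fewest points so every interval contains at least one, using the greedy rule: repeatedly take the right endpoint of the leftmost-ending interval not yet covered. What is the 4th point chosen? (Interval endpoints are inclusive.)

Process intervals by earliest right end; each time one isn't hit yet, stab at its right endpoint.
Sorted: [2,3] [3,8] [7,9] [10,11] [13,19]
{[2,3],[3,8]} hit by 3; {[7,9]} hit by 9; {[10,11]} hit by 11; {[13,19]} hit by 19.
Points: 3, 9, 11, 19 (4 total).

19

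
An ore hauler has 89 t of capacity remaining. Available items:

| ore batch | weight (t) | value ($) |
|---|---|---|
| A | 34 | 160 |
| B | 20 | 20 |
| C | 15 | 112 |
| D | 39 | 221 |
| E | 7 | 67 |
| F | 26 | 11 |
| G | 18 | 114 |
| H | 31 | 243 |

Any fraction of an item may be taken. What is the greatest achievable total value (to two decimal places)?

Order: E (67/7=9.57) > H (243/31=7.84) > C (112/15=7.47) > G (114/18=6.33) > D (221/39=5.67) > A (160/34=4.71) > B (20/20=1.00) > F (11/26=0.42)
Fill: take E (7 @ 67) → take H (31 @ 243) → take C (15 @ 112) → take G (18 @ 114) → take 18/39 of D → 102.00; 89/89 used.
Total value = 638.00

638.00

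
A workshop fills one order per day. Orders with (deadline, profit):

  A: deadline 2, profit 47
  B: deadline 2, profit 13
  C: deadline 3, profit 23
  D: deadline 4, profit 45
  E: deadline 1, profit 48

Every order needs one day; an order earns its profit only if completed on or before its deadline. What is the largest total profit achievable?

163

By profit: E(d1,48), A(d2,47), D(d4,45), C(d3,23), B(d2,13)
E→slot 1; A→slot 2; D→slot 4; C→slot 3; B skipped.
Profit = 48 + 47 + 23 + 45 = 163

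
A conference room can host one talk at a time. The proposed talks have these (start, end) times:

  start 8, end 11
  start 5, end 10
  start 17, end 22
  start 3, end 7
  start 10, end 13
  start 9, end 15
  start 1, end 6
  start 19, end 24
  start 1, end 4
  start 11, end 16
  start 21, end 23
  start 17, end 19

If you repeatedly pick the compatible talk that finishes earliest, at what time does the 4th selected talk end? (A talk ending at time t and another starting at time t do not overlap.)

Sort by end time and greedily take each interval whose start is ≥ the last chosen end.
Sorted by end: (1,4)  (1,6)  (3,7)  (5,10)  (8,11)  (10,13)  (9,15)  (11,16)  (17,19)  (17,22)  (21,23)  (19,24)
take (1,4); take (5,10); skip (8,11); take (10,13); skip (11,16); take (17,19); skip (17,22); take (21,23); skip (19,24).
Selected: (1,4) (5,10) (10,13) (17,19) (21,23)

19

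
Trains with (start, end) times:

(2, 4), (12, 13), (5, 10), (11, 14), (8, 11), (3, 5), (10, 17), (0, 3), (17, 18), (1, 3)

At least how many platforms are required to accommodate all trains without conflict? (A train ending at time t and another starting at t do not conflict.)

3

Events (time:±→running): 0:+→1 1:+→2 2:+→3 … peak 3.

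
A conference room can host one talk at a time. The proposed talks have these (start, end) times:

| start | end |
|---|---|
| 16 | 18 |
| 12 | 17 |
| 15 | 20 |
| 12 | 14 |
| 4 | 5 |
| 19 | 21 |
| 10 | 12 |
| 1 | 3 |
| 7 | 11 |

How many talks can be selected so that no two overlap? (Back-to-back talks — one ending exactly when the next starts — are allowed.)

6

By end time: (1,3), (4,5), (7,11), (10,12), (12,14), (12,17), (16,18), (15,20), (19,21).
Pick (1,3); next start ≥ 3 → (4,5); next start ≥ 5 → (7,11); next start ≥ 11 → (12,14); next start ≥ 14 → (16,18); next start ≥ 18 → (19,21).
Selected 6 talks.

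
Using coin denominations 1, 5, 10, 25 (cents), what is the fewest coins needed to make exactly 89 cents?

8

Greedy: take as many of the largest coin as possible, then repeat with the remainder.
89 − 3×25→14 − 1×10→4 − 4×1→0
Total coins = 3 + 1 + 4 = 8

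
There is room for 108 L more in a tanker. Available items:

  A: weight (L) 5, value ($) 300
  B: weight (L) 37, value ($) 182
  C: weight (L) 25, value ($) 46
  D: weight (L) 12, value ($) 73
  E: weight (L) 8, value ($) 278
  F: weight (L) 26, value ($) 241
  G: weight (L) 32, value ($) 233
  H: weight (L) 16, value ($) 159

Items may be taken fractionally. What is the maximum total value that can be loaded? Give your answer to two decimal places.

Greedy by value/weight ratio, highest first.
Ratios (sorted): A 60.00, E 34.75, H 9.94, F 9.27, G 7.28, D 6.08, B 4.92, C 1.84
take A (5 @ 300); take E (8 @ 278); take H (16 @ 159); take F (26 @ 241); take G (32 @ 233); take D (12 @ 73); take 9/37 of B → 44.27. Capacity used 108/108.
Total value = 1328.27

1328.27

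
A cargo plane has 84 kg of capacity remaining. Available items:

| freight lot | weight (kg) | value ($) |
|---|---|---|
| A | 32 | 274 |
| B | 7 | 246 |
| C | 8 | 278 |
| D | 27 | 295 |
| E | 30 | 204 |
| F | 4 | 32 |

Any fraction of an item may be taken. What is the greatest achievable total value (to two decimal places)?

1165.80

Greedy by value/weight ratio, highest first.
Order: B (246/7=35.14) > C (278/8=34.75) > D (295/27=10.93) > A (274/32=8.56) > F (32/4=8.00) > E (204/30=6.80)
Fill: take B (7 @ 246) → take C (8 @ 278) → take D (27 @ 295) → take A (32 @ 274) → take F (4 @ 32) → take 6/30 of E → 40.80; 84/84 used.
Total value = 1165.80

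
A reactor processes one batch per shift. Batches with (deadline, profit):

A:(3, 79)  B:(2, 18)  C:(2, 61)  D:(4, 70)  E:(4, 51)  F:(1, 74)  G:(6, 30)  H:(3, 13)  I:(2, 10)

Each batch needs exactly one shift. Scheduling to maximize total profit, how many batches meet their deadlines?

5

Take jobs in profit order; each goes to the latest open slot no later than its deadline.
By profit: A(d3,79), F(d1,74), D(d4,70), C(d2,61), E(d4,51), G(d6,30), B(d2,18), H(d3,13), I(d2,10)
A→slot 3; F→slot 1; D→slot 4; C→slot 2; E skipped; G→slot 6; B skipped; H skipped; I skipped.
5 of 9 scheduled.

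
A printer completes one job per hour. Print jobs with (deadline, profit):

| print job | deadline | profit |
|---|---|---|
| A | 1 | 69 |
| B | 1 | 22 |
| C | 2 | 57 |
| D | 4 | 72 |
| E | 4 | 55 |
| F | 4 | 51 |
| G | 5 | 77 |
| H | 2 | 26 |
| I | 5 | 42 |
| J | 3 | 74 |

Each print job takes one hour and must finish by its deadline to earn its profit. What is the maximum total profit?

349

Take jobs in profit order; each goes to the latest open slot no later than its deadline.
Profit order: G=77 J=74 D=72 A=69 C=57 E=55 F=51 I=42 H=26 B=22
Assign: G→slot 5, J→slot 3, D→slot 4, A→slot 1, C→slot 2, E skipped, F skipped, I skipped, H skipped, B skipped.
Slots: [1:A] [2:C] [3:J] [4:D] [5:G]
Profit = 69 + 57 + 74 + 72 + 77 = 349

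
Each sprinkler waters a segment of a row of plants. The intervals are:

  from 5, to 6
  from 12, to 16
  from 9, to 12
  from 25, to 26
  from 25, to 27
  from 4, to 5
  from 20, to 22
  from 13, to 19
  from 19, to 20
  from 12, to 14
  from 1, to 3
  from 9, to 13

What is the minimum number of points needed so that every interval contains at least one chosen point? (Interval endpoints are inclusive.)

6

Sort by right endpoint; whenever an interval is uncovered, place a point at its right end.
Sorted: [1,3] [4,5] [5,6] [9,12] [9,13] [12,14] [12,16] [13,19] [19,20] [20,22] [25,26] [25,27]
{[1,3]} hit by 3; {[4,5],[5,6]} hit by 5; {[9,12],[9,13],[12,14],[12,16]} hit by 12; {[13,19],[19,20]} hit by 19; {[20,22]} hit by 22; {[25,26],[25,27]} hit by 26.
Points: 3, 5, 12, 19, 22, 26 (6 total).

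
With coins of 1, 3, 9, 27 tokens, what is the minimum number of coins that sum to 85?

5

Greedy: take as many of the largest coin as possible, then repeat with the remainder.
85 − 3×27→4 − 1×3→1 − 1×1→0
Total coins = 3 + 1 + 1 = 5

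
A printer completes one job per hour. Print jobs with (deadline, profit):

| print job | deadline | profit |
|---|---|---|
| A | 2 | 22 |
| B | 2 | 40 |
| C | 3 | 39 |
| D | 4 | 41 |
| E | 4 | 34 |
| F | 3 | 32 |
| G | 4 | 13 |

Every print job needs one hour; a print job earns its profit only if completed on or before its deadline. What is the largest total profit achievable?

154

Profit order: D=41 B=40 C=39 E=34 F=32 A=22 G=13
Assign: D→slot 4, B→slot 2, C→slot 3, E→slot 1, F skipped, A skipped, G skipped.
Slots: [1:E] [2:B] [3:C] [4:D]
Profit = 34 + 40 + 39 + 41 = 154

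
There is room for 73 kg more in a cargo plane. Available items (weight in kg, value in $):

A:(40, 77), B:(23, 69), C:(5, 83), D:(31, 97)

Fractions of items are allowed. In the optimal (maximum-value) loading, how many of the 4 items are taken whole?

Sort by value per unit weight and fill in that order.
Order: C (83/5=16.60) > D (97/31=3.13) > B (69/23=3.00) > A (77/40=1.93)
Fill: take C (5 @ 83) → take D (31 @ 97) → take B (23 @ 69) → take 14/40 of A → 26.95; 73/73 used.
3 item(s) taken whole; one partial (take 14/40 of A).

3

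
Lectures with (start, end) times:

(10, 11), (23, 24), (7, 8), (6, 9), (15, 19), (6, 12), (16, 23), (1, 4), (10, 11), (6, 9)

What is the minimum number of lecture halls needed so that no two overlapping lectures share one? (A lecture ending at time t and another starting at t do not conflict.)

The answer is the maximum number of intervals overlapping at any instant.
Events (time:±→running): 1:+→1 4:-→0 6:+→1 6:+→2 6:+→3 7:+→4 … peak 4.

4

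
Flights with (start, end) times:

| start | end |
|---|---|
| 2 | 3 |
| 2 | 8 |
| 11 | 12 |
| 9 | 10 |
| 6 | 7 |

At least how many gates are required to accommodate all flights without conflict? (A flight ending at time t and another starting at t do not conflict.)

The answer is the maximum number of intervals overlapping at any instant.
Events (time:±→running): 2:+→1 2:+→2 … peak 2.

2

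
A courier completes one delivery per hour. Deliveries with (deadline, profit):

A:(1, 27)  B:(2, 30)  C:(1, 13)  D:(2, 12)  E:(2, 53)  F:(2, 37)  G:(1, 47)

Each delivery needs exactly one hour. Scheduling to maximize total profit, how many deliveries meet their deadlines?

Profit order: E=53 G=47 F=37 B=30 A=27 C=13 D=12
Assign: E→slot 2, G→slot 1, F skipped, B skipped, A skipped, C skipped, D skipped.
Slots: [1:G] [2:E]
2 of 7 scheduled.

2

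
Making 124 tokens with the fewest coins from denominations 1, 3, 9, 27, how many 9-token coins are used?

Greedy: take as many of the largest coin as possible, then repeat with the remainder.
124 − 4×27→16 − 1×9→7 − 2×3→1 − 1×1→0
Count of 9: 1

1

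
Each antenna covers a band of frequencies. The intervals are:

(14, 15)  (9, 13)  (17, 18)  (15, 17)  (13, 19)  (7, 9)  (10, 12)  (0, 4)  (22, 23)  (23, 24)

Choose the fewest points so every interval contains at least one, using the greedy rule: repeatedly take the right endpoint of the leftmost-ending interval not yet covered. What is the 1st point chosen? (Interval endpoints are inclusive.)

4

Sorted: [0,4] [7,9] [10,12] [9,13] [14,15] [15,17] [17,18] [13,19] [22,23] [23,24]
{[0,4]} hit by 4; {[7,9]} hit by 9; {[10,12],[9,13]} hit by 12; {[14,15],[15,17]} hit by 15; {[17,18],[13,19]} hit by 18; {[22,23],[23,24]} hit by 23.
Points: 4, 9, 12, 15, 18, 23 (6 total).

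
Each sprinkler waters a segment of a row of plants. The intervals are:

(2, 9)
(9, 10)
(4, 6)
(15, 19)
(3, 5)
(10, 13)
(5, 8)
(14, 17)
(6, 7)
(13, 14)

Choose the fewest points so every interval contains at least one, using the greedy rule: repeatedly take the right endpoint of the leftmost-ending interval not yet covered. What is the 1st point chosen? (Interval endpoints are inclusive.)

5

Sort by right endpoint; whenever an interval is uncovered, place a point at its right end.
By right end: [3,5]  [4,6]  [6,7]  [5,8]  [2,9]  [9,10]  [10,13]  [13,14]  [14,17]  [15,19]
[3,5] uncovered → point at 5; [6,7] uncovered → point at 7; [9,10] uncovered → point at 10; [13,14] uncovered → point at 14; [15,19] uncovered → point at 19.
Points: 5, 7, 10, 14, 19 (5 total).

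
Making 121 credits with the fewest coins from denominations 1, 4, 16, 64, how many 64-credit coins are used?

1

Use the largest denomination that fits, subtract, and repeat.
121 = 1×64 + 3×16 + 2×4 + 1×1
Count of 64: 1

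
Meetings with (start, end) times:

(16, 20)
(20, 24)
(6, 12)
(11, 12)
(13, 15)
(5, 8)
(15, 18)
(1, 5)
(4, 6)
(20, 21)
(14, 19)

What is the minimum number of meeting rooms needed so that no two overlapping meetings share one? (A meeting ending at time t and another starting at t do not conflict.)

Count concurrent intervals with a sweep; the peak is the room count.
Events (time:±→running): 1:+→1 4:+→2 5:-→1 5:+→2 6:-→1 6:+→2 8:-→1 11:+→2 12:-→1 12:-→0 13:+→1 14:+→2 15:-→1 15:+→2 16:+→3 … peak 3.

3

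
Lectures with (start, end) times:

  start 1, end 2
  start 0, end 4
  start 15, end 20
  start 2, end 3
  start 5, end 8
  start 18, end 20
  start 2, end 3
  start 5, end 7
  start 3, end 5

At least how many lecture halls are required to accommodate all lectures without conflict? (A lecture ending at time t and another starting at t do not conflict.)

starts: [0, 1, 2, 2, 3, 5, 5, 15, 18]
ends:   [2, 3, 3, 4, 5, 7, 8, 20, 20]
s0→1 s1→2 e2→1 s2→2 s2→3  — peak 3.

3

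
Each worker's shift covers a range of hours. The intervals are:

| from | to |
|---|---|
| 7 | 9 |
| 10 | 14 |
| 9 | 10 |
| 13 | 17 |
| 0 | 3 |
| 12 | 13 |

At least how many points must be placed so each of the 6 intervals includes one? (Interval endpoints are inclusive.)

Process intervals by earliest right end; each time one isn't hit yet, stab at its right endpoint.
Sorted: [0,3] [7,9] [9,10] [12,13] [10,14] [13,17]
{[0,3]} hit by 3; {[7,9],[9,10]} hit by 9; {[12,13],[10,14],[13,17]} hit by 13.
Points: 3, 9, 13 (3 total).

3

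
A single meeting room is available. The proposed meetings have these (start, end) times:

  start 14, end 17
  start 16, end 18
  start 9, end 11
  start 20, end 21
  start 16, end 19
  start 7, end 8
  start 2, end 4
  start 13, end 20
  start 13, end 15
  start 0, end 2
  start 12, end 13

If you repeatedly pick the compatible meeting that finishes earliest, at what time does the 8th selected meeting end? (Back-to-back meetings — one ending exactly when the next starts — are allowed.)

21

Order by finish time; keep every interval that doesn't clash with the previous kept one.
Sorted by end: (0,2)  (2,4)  (7,8)  (9,11)  (12,13)  (13,15)  (14,17)  (16,18)  (16,19)  (13,20)  (20,21)
take (0,2); take (2,4); take (7,8); take (9,11); take (12,13); take (13,15); take (16,18); take (20,21).
Selected: (0,2) (2,4) (7,8) (9,11) (12,13) (13,15) (16,18) (20,21)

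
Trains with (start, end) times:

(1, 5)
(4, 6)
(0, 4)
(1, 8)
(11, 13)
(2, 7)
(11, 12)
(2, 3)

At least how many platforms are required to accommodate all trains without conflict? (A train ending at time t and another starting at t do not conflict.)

5

Events (time:±→running): 0:+→1 1:+→2 1:+→3 2:+→4 2:+→5 … peak 5.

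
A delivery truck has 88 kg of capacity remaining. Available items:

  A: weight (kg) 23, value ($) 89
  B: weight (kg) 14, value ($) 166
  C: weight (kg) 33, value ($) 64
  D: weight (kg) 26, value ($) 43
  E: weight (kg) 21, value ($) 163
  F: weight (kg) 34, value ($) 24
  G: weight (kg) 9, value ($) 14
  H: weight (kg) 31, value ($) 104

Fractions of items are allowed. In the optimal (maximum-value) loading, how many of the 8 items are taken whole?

3

Greedy by value/weight ratio, highest first.
Ratios (sorted): B 11.86, E 7.76, A 3.87, H 3.35, C 1.94, D 1.65, G 1.56, F 0.71
take B (14 @ 166); take E (21 @ 163); take A (23 @ 89); take 30/31 of H → 100.65. Capacity used 88/88.
3 item(s) taken whole; one partial (take 30/31 of H).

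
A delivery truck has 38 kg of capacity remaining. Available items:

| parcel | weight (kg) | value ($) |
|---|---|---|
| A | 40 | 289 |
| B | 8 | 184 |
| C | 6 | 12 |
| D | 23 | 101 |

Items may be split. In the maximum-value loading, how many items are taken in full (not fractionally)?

1

Greedy by value/weight ratio, highest first.
Ratios (sorted): B 23.00, A 7.22, D 4.39, C 2.00
take B (8 @ 184); take 30/40 of A → 216.75. Capacity used 38/38.
1 item(s) taken whole; one partial (take 30/40 of A).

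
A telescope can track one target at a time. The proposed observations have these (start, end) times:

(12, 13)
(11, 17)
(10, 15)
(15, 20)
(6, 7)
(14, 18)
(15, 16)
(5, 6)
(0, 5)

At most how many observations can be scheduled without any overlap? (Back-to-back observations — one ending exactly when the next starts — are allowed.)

5

By end time: (0,5), (5,6), (6,7), (12,13), (10,15), (15,16), (11,17), (14,18), (15,20).
Pick (0,5); next start ≥ 5 → (5,6); next start ≥ 6 → (6,7); next start ≥ 7 → (12,13); next start ≥ 13 → (15,16).
Selected 5 observations.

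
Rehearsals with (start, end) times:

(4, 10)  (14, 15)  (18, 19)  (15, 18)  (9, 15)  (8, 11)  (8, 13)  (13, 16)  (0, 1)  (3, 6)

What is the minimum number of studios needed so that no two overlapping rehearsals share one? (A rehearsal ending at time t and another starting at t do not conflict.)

4

Count concurrent intervals with a sweep; the peak is the room count.
Events (time:±→running): 0:+→1 1:-→0 3:+→1 4:+→2 6:-→1 8:+→2 8:+→3 9:+→4 … peak 4.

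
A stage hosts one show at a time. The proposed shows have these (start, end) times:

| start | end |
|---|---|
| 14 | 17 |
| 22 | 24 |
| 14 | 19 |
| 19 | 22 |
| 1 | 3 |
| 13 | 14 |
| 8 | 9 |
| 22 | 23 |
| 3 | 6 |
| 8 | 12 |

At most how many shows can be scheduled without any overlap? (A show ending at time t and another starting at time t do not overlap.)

7

Sorted by end: (1,3)  (3,6)  (8,9)  (8,12)  (13,14)  (14,17)  (14,19)  (19,22)  (22,23)  (22,24)
take (1,3); take (3,6); take (8,9); skip (8,12); take (13,14); take (14,17); take (19,22); take (22,23); skip (22,24).
Selected 7 shows.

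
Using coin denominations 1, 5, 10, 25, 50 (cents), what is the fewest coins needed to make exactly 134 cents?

8

Greedy: take as many of the largest coin as possible, then repeat with the remainder.
134 = 2×50 + 1×25 + 1×5 + 4×1
Total coins = 2 + 1 + 1 + 4 = 8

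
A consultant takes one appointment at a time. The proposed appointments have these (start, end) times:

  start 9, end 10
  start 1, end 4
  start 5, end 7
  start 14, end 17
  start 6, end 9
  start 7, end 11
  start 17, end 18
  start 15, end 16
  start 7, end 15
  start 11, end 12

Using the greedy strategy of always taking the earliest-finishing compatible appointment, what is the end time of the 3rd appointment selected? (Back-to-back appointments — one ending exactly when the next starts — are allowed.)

By end time: (1,4), (5,7), (6,9), (9,10), (7,11), (11,12), (7,15), (15,16), (14,17), (17,18).
Pick (1,4); next start ≥ 4 → (5,7); next start ≥ 7 → (9,10); next start ≥ 10 → (11,12); next start ≥ 12 → (15,16); next start ≥ 16 → (17,18).
Selected: (1,4) (5,7) (9,10) (11,12) (15,16) (17,18)

10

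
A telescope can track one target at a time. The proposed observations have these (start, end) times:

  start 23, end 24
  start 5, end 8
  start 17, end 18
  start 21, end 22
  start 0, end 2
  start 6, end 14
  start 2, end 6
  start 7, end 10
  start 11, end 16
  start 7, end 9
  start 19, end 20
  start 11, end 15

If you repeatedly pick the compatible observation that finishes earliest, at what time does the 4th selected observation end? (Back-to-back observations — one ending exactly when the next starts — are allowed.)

Sorted by end: (0,2)  (2,6)  (5,8)  (7,9)  (7,10)  (6,14)  (11,15)  (11,16)  (17,18)  (19,20)  (21,22)  (23,24)
take (0,2); take (2,6); take (7,9); skip (7,10); take (11,15); skip (11,16); take (17,18); take (19,20); take (21,22); take (23,24).
Selected: (0,2) (2,6) (7,9) (11,15) (17,18) (19,20) (21,22) (23,24)

15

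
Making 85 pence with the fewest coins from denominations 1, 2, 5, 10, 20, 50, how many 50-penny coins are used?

1

Use the largest denomination that fits, subtract, and repeat.
85 − 1×50→35 − 1×20→15 − 1×10→5 − 1×5→0
Count of 50: 1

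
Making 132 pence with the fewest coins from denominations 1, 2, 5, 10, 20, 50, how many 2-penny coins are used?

1

132 − 2×50→32 − 1×20→12 − 1×10→2 − 1×2→0
Count of 2: 1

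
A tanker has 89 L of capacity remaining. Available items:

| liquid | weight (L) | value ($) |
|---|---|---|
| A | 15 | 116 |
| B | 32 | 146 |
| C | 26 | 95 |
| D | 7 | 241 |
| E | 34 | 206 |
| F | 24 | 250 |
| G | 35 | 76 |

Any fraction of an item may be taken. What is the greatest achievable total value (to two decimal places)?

854.06

Greedy by value/weight ratio, highest first.
Ratios (sorted): D 34.43, F 10.42, A 7.73, E 6.06, B 4.56, C 3.65, G 2.17
take D (7 @ 241); take F (24 @ 250); take A (15 @ 116); take E (34 @ 206); take 9/32 of B → 41.06. Capacity used 89/89.
Total value = 854.06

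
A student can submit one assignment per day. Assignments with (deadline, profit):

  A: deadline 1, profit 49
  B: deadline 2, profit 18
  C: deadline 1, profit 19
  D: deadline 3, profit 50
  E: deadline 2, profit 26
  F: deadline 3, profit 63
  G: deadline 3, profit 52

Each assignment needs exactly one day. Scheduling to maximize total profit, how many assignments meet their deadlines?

Take jobs in profit order; each goes to the latest open slot no later than its deadline.
By profit: F(d3,63), G(d3,52), D(d3,50), A(d1,49), E(d2,26), C(d1,19), B(d2,18)
F→slot 3; G→slot 2; D→slot 1; A skipped; E skipped; C skipped; B skipped.
3 of 7 scheduled.

3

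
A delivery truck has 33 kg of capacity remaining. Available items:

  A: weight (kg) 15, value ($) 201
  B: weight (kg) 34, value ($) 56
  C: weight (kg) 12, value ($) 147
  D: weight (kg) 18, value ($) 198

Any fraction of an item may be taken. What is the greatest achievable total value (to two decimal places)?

Ratios (sorted): A 13.40, C 12.25, D 11.00, B 1.65
take A (15 @ 201); take C (12 @ 147); take 6/18 of D → 66.00. Capacity used 33/33.
Total value = 414.00

414.00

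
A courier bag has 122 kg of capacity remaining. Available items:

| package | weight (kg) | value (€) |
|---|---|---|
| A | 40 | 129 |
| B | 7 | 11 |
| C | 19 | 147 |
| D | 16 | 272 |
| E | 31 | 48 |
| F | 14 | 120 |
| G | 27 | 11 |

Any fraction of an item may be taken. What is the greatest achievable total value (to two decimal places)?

719.26

Order: D (272/16=17.00) > F (120/14=8.57) > C (147/19=7.74) > A (129/40=3.23) > B (11/7=1.57) > E (48/31=1.55) > G (11/27=0.41)
Fill: take D (16 @ 272) → take F (14 @ 120) → take C (19 @ 147) → take A (40 @ 129) → take B (7 @ 11) → take 26/31 of E → 40.26; 122/122 used.
Total value = 719.26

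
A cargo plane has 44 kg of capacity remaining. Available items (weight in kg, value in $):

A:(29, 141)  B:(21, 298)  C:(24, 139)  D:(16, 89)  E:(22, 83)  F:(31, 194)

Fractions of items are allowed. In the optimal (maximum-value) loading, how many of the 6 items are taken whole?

Order: B (298/21=14.19) > F (194/31=6.26) > C (139/24=5.79) > D (89/16=5.56) > A (141/29=4.86) > E (83/22=3.77)
Fill: take B (21 @ 298) → take 23/31 of F → 143.94; 44/44 used.
1 item(s) taken whole; one partial (take 23/31 of F).

1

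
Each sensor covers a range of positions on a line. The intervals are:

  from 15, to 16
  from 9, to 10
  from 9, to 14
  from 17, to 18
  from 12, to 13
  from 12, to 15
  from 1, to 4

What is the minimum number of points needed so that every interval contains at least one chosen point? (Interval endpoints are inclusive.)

5

By right end: [1,4]  [9,10]  [12,13]  [9,14]  [12,15]  [15,16]  [17,18]
[1,4] uncovered → point at 4; [9,10] uncovered → point at 10; [12,13] uncovered → point at 13; [15,16] uncovered → point at 16; [17,18] uncovered → point at 18.
Points: 4, 10, 13, 16, 18 (5 total).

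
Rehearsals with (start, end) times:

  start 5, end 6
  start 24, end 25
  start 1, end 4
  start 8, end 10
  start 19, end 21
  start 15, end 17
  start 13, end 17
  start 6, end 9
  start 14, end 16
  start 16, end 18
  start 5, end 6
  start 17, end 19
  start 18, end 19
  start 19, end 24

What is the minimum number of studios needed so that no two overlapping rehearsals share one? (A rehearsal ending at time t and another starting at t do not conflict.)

Count concurrent intervals with a sweep; the peak is the room count.
Events (time:±→running): 1:+→1 4:-→0 5:+→1 5:+→2 6:-→1 6:-→0 6:+→1 8:+→2 9:-→1 10:-→0 13:+→1 14:+→2 15:+→3 … peak 3.

3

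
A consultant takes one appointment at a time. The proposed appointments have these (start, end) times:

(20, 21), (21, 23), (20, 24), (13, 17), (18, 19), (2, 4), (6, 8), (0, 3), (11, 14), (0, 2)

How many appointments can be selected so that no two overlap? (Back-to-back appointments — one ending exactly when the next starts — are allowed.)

7

By end time: (0,2), (0,3), (2,4), (6,8), (11,14), (13,17), (18,19), (20,21), (21,23), (20,24).
Pick (0,2); next start ≥ 2 → (2,4); next start ≥ 4 → (6,8); next start ≥ 8 → (11,14); next start ≥ 14 → (18,19); next start ≥ 19 → (20,21); next start ≥ 21 → (21,23).
Selected 7 appointments.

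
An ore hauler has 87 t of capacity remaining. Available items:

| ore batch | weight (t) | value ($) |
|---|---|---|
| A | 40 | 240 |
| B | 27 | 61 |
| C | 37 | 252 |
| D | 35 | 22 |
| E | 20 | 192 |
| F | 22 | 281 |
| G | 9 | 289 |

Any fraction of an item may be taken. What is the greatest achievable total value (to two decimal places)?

Ratios (sorted): G 32.11, F 12.77, E 9.60, C 6.81, A 6.00, B 2.26, D 0.63
take G (9 @ 289); take F (22 @ 281); take E (20 @ 192); take 36/37 of C → 245.19. Capacity used 87/87.
Total value = 1007.19

1007.19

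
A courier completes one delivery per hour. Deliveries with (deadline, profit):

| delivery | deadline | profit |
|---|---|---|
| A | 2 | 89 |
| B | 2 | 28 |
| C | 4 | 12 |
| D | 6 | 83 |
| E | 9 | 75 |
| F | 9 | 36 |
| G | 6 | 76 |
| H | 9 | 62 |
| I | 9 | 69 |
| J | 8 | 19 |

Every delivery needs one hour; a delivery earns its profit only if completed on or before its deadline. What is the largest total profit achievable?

Take jobs in profit order; each goes to the latest open slot no later than its deadline.
By profit: A(d2,89), D(d6,83), G(d6,76), E(d9,75), I(d9,69), H(d9,62), F(d9,36), B(d2,28), J(d8,19), C(d4,12)
A→slot 2; D→slot 6; G→slot 5; E→slot 9; I→slot 8; H→slot 7; F→slot 4; B→slot 1; J→slot 3; C skipped.
Profit = 28 + 89 + 19 + 36 + 76 + 83 + 62 + 69 + 75 = 537

537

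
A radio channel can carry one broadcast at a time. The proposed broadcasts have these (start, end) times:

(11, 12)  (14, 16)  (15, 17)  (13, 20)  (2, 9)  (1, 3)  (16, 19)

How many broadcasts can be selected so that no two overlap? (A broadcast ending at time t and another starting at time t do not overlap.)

4

Greedy by earliest finish: after sorting by end time, pick each interval compatible with the last pick.
By end time: (1,3), (2,9), (11,12), (14,16), (15,17), (16,19), (13,20).
Pick (1,3); next start ≥ 3 → (11,12); next start ≥ 12 → (14,16); next start ≥ 16 → (16,19).
Selected 4 broadcasts.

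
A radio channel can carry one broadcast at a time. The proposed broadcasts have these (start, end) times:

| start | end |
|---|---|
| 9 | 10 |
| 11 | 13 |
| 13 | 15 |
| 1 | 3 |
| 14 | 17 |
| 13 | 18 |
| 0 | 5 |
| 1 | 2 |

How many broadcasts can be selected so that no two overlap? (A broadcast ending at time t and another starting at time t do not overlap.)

4

Order by finish time; keep every interval that doesn't clash with the previous kept one.
Sorted by end: (1,2)  (1,3)  (0,5)  (9,10)  (11,13)  (13,15)  (14,17)  (13,18)
take (1,2); take (9,10); take (11,13); take (13,15).
Selected 4 broadcasts.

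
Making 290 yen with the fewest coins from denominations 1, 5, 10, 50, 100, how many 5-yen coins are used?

0

Greedy: take as many of the largest coin as possible, then repeat with the remainder.
290 = 2×100 + 1×50 + 4×10
Count of 5: 0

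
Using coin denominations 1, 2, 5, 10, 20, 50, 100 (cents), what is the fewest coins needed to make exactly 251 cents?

251 = 2×100 + 1×50 + 1×1
Total coins = 2 + 1 + 1 = 4

4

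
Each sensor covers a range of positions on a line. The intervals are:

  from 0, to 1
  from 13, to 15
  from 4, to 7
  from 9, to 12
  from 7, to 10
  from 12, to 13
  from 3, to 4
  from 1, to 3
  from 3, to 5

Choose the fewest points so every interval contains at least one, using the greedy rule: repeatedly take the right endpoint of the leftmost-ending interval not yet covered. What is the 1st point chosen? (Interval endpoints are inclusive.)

Sort by right endpoint; whenever an interval is uncovered, place a point at its right end.
By right end: [0,1]  [1,3]  [3,4]  [3,5]  [4,7]  [7,10]  [9,12]  [12,13]  [13,15]
[0,1] uncovered → point at 1; [3,4] uncovered → point at 4; [7,10] uncovered → point at 10; [12,13] uncovered → point at 13.
Points: 1, 4, 10, 13 (4 total).

1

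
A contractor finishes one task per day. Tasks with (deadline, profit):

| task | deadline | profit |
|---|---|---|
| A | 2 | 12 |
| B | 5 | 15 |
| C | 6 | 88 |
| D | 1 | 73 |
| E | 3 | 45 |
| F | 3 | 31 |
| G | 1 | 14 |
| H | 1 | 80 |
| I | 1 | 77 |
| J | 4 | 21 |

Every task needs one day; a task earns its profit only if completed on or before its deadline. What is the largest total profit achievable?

280

Take jobs in profit order; each goes to the latest open slot no later than its deadline.
Profit order: C=88 H=80 I=77 D=73 E=45 F=31 J=21 B=15 G=14 A=12
Assign: C→slot 6, H→slot 1, I skipped, D skipped, E→slot 3, F→slot 2, J→slot 4, B→slot 5, G skipped, A skipped.
Slots: [1:H] [2:F] [3:E] [4:J] [5:B] [6:C]
Profit = 80 + 31 + 45 + 21 + 15 + 88 = 280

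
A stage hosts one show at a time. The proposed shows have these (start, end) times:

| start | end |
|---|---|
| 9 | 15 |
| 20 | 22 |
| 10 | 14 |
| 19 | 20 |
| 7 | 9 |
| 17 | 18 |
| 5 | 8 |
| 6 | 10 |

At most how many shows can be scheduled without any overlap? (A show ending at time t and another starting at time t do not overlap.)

Sorted by end: (5,8)  (7,9)  (6,10)  (10,14)  (9,15)  (17,18)  (19,20)  (20,22)
take (5,8); skip (7,9); skip (6,10); take (10,14); take (17,18); take (19,20); take (20,22).
Selected 5 shows.

5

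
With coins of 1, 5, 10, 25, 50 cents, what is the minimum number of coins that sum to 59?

Greedy: take as many of the largest coin as possible, then repeat with the remainder.
59 = 1×50 + 1×5 + 4×1
Total coins = 1 + 1 + 4 = 6

6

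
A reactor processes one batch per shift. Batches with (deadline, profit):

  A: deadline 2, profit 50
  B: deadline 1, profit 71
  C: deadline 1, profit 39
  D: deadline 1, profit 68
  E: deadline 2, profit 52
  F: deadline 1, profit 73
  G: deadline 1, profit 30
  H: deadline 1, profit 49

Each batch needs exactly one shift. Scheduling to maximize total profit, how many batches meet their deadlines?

2

Profit order: F=73 B=71 D=68 E=52 A=50 H=49 C=39 G=30
Assign: F→slot 1, B skipped, D skipped, E→slot 2, A skipped, H skipped, C skipped, G skipped.
Slots: [1:F] [2:E]
2 of 8 scheduled.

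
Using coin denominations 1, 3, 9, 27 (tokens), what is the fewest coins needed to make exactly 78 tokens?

6

78 − 2×27→24 − 2×9→6 − 2×3→0
Total coins = 2 + 2 + 2 = 6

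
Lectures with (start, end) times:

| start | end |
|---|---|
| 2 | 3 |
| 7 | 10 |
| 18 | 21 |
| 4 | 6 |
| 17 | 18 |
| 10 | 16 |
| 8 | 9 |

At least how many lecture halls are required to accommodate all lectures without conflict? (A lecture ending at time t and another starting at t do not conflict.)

2

Count concurrent intervals with a sweep; the peak is the room count.
starts: [2, 4, 7, 8, 10, 17, 18]
ends:   [3, 6, 9, 10, 16, 18, 21]
s2→1 e3→0 s4→1 e6→0 s7→1 s8→2  — peak 2.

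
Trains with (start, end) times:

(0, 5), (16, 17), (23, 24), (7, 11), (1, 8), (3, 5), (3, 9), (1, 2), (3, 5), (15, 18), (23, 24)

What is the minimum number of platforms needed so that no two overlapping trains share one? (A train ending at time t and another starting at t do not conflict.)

Events (time:±→running): 0:+→1 1:+→2 1:+→3 2:-→2 3:+→3 3:+→4 3:+→5 … peak 5.

5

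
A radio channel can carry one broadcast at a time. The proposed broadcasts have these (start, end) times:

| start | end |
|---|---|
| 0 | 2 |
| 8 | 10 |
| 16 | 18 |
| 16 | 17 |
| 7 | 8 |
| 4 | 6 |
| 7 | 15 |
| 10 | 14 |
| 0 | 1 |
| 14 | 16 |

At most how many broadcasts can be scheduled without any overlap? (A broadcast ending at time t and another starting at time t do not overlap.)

By end time: (0,1), (0,2), (4,6), (7,8), (8,10), (10,14), (7,15), (14,16), (16,17), (16,18).
Pick (0,1); next start ≥ 1 → (4,6); next start ≥ 6 → (7,8); next start ≥ 8 → (8,10); next start ≥ 10 → (10,14); next start ≥ 14 → (14,16); next start ≥ 16 → (16,17).
Selected 7 broadcasts.

7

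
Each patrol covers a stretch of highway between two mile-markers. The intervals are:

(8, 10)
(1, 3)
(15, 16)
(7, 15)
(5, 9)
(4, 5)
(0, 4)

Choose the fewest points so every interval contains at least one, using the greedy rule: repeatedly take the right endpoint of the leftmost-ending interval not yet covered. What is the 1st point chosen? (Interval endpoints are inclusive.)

By right end: [1,3]  [0,4]  [4,5]  [5,9]  [8,10]  [7,15]  [15,16]
[1,3] uncovered → point at 3; [4,5] uncovered → point at 5; [8,10] uncovered → point at 10; [15,16] uncovered → point at 16.
Points: 3, 5, 10, 16 (4 total).

3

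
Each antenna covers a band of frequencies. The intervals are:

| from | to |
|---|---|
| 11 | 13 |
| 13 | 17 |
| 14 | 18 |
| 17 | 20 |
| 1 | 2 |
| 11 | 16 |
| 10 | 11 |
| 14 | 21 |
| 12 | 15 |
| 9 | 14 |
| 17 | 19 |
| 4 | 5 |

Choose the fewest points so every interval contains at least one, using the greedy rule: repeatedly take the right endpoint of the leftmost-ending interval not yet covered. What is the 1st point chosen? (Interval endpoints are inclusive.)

Sort by right endpoint; whenever an interval is uncovered, place a point at its right end.
Sorted: [1,2] [4,5] [10,11] [11,13] [9,14] [12,15] [11,16] [13,17] [14,18] [17,19] [17,20] [14,21]
{[1,2]} hit by 2; {[4,5]} hit by 5; {[10,11],[11,13],[9,14]} hit by 11; {[12,15],[11,16],[13,17],[14,18]} hit by 15; {[17,19],[17,20],[14,21]} hit by 19.
Points: 2, 5, 11, 15, 19 (5 total).

2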